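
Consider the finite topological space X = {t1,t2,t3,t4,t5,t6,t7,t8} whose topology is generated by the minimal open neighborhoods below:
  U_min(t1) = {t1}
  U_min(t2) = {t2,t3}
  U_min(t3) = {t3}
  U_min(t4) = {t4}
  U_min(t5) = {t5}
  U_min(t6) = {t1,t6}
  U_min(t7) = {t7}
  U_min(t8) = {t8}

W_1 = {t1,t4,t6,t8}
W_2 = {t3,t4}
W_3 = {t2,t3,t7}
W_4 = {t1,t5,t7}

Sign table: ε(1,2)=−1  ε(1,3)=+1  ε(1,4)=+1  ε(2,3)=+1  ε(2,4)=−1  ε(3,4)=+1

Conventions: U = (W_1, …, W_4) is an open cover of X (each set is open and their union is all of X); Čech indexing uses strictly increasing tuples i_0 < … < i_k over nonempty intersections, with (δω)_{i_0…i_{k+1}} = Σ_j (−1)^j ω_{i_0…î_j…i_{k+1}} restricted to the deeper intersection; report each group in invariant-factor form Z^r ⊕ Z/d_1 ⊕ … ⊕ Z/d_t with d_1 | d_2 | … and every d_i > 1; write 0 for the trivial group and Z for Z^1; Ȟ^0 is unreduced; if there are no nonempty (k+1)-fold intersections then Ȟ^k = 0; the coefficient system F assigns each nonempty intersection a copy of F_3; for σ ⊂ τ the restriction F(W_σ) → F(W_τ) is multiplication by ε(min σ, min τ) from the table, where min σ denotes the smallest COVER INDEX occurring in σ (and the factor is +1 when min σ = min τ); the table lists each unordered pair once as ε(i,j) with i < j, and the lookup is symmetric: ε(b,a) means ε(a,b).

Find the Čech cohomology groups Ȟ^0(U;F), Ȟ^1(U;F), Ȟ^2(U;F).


Ȟ^0 ≅ 0, Ȟ^1 ≅ 0 and Ȟ^2 ≅ 0

nerve of the cover:
  W12={t4} W14={t1} W23={t3} W34={t7}
C dims 4,4; δ0: rk_F3 4
Ȟ^0 = (4 − 4) − 0 = 0, so Ȟ^0 ≅ 0
Ȟ^1 = (4 − 0) − 4 = 0, so Ȟ^1 ≅ 0
Ȟ^2 = (0 − 0) − 0 = 0, so Ȟ^2 ≅ 0


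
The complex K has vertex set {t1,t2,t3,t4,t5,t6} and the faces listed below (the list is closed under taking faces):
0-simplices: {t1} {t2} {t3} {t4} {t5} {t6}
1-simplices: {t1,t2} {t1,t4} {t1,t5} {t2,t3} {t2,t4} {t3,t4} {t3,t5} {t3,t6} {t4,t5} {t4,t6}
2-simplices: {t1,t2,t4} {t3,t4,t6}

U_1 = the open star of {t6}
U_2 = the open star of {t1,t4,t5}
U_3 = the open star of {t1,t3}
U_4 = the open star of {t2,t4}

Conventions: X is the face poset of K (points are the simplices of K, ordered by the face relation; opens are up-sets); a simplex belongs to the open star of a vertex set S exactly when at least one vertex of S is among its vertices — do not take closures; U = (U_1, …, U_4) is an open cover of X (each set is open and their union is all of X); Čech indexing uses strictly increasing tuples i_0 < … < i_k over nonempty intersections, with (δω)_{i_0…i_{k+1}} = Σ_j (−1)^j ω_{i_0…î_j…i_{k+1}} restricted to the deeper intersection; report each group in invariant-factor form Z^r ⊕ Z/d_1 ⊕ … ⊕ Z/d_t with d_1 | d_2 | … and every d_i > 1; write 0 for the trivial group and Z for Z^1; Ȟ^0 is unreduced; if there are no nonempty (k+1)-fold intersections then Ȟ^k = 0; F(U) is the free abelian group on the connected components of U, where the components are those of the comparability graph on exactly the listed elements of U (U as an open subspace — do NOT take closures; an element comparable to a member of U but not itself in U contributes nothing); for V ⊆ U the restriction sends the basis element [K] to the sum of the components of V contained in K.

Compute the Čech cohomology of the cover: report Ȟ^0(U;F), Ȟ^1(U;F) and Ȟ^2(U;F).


intersection data:
  U1={{t6},{t3,t6},{t4,t6},{t3,t4,t6}} U2={{t1},{t4},{t5},{t1,t2},{t1,t4},{t1,t5},{t2,t4},{t3,t4},{t3,t5},{t4,t5},{t4,t6},{t1,t2,t4},{t3,t4,t6}} U3={{t1},{t3},{t1,t2},{t1,t4},{t1,t5},{t2,t3},{t3,t4},{t3,t5},{t3,t6},{t1,t2,t4},{t3,t4,t6}} U4={{t2},{t4},{t1,t2},{t1,t4},{t2,t3},{t2,t4},{t3,t4},{t4,t5},{t4,t6},{t1,t2,t4},{t3,t4,t6}}
  U12={{t4,t6},{t3,t4,t6}} U13={{t3,t6},{t3,t4,t6}} U14={{t4,t6},{t3,t4,t6}} U23={{t1},{t1,t2},{t1,t4},{t1,t5},{t3,t4},{t3,t5},{t1,t2,t4},{t3,t4,t6}} U24={{t4},{t1,t2},{t1,t4},{t2,t4},{t3,t4},{t4,t5},{t4,t6},{t1,t2,t4},{t3,t4,t6}} U34={{t1,t2},{t1,t4},{t2,t3},{t3,t4},{t1,t2,t4},{t3,t4,t6}}
  U123={{t3,t4,t6}} U124={{t4,t6},{t3,t4,t6}} U134={{t3,t4,t6}} U234={{t1,t2},{t1,t4},{t3,t4},{t1,t2,t4},{t3,t4,t6}}
  U1234={{t3,t4,t6}}
components per intersection:
  U1: {{t6},{t3,t6},{t4,t6},{t3,t4,t6}}
  U2: {{t1},{t4},{t5},{t1,t2},{t1,t4},{t1,t5},{t2,t4},{t3,t4},{t3,t5},{t4,t5},{t4,t6},{t1,t2,t4},{t3,t4,t6}}
  U3: {{t1},{t1,t2},{t1,t4},{t1,t5},{t1,t2,t4}} {{t3},{t2,t3},{t3,t4},{t3,t5},{t3,t6},{t3,t4,t6}}
  U4: {{t2},{t4},{t1,t2},{t1,t4},{t2,t3},{t2,t4},{t3,t4},{t4,t5},{t4,t6},{t1,t2,t4},{t3,t4,t6}}
  U12: {{t4,t6},{t3,t4,t6}}
  U13: {{t3,t6},{t3,t4,t6}}
  U14: {{t4,t6},{t3,t4,t6}}
  U23: {{t1},{t1,t2},{t1,t4},{t1,t5},{t1,t2,t4}} {{t3,t4},{t3,t4,t6}} {{t3,t5}}
  U24: {{t4},{t1,t2},{t1,t4},{t2,t4},{t3,t4},{t4,t5},{t4,t6},{t1,t2,t4},{t3,t4,t6}}
  U34: {{t1,t2},{t1,t4},{t1,t2,t4}} {{t2,t3}} {{t3,t4},{t3,t4,t6}}
  U123: {{t3,t4,t6}}
  U124: {{t4,t6},{t3,t4,t6}}
  U134: {{t3,t4,t6}}
  U234: {{t1,t2},{t1,t4},{t1,t2,t4}} {{t3,t4},{t3,t4,t6}}
  U1234: {{t3,t4,t6}}
C dims 5,10,5,1; δ0: rk 4, SNF 1^4; δ1: rk 4, SNF 1^4; δ2: rk 1, SNF 1^1
Ȟ^0 = (5 − 4) − 0 = 1, so Ȟ^0 ≅ Z
Ȟ^1 = (10 − 4) − 4 = 2, so Ȟ^1 ≅ Z^2
Ȟ^2 = (5 − 1) − 4 = 0, so Ȟ^2 ≅ 0

Ȟ^0 = Z, Ȟ^1 = Z^2, Ȟ^2 = 0


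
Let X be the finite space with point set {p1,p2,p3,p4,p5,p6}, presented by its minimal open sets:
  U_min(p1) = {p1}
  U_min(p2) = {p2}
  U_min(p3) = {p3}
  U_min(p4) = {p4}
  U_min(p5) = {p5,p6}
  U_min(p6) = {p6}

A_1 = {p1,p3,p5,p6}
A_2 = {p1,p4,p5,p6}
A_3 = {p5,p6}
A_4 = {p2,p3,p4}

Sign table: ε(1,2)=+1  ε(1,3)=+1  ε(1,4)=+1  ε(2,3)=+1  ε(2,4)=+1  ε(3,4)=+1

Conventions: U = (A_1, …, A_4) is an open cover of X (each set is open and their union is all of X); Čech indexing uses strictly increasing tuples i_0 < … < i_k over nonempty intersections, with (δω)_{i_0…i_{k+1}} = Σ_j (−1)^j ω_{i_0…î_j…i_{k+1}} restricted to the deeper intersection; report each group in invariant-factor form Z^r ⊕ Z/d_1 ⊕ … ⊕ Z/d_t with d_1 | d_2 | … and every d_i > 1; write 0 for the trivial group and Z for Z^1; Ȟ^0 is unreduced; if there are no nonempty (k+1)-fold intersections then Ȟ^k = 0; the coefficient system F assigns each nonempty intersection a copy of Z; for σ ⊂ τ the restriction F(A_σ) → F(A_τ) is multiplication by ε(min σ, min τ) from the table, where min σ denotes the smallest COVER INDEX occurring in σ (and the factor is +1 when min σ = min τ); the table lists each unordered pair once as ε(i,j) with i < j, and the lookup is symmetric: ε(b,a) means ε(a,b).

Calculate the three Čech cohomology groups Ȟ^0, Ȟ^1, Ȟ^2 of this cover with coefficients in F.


nerve of the cover:
  A12={p1,p5,p6} A13={p5,p6} A14={p3} A23={p5,p6} A24={p4}
  A123={p5,p6}
C dims 4,5,1; δ0: rk 3, SNF 1^3; δ1: rk 1, SNF 1^1
Ȟ^0 = (4 − 3) − 0 = 1, so Ȟ^0 ≅ Z
Ȟ^1 = (5 − 1) − 3 = 1, so Ȟ^1 ≅ Z
Ȟ^2 = (1 − 0) − 1 = 0, so Ȟ^2 ≅ 0

Ȟ^0 = Z; Ȟ^1 = Z; Ȟ^2 = 0


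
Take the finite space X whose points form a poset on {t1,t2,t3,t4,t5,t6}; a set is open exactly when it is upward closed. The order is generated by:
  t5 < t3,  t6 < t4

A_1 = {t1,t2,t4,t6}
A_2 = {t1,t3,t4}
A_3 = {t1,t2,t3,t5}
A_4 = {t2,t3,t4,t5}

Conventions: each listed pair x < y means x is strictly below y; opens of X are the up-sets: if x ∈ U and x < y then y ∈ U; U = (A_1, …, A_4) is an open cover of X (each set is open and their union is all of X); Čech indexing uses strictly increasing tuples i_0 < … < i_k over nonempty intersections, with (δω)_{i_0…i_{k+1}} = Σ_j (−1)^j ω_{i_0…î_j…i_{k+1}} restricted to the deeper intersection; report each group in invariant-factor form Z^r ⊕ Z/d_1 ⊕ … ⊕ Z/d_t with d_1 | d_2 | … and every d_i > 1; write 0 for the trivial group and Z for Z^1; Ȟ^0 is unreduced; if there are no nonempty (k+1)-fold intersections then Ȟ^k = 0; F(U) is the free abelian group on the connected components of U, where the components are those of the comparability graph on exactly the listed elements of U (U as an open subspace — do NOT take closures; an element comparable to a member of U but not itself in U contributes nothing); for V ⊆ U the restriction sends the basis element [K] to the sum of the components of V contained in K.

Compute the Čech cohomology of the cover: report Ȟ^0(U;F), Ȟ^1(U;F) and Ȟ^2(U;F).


Ȟ^0(U;F) ≅ Z^4,  Ȟ^1(U;F) ≅ 0,  Ȟ^2(U;F) ≅ 0

nerve simplices:
  A12={t1,t4} A13={t1,t2} A14={t2,t4} A23={t1,t3} A24={t3,t4} A34={t2,t3,t5}
  A123={t1} A124={t4} A134={t2} A234={t3}
components per intersection:
  A1: {t1} {t2} {t4,t6}
  A2: {t1} {t3} {t4}
  A3: {t1} {t2} {t3,t5}
  A4: {t2} {t3,t5} {t4}
  A12: {t1} {t4}
  A13: {t1} {t2}
  A14: {t2} {t4}
  A23: {t1} {t3}
  A24: {t3} {t4}
  A34: {t2} {t3,t5}
  A123: {t1}
  A124: {t4}
  A134: {t2}
  A234: {t3}
C dims 12,12,4; δ0: rk 8, SNF 1^8; δ1: rk 4, SNF 1^4
degree 0: 12−8−0 = 4 → Ȟ^0 ≅ Z^4
degree 1: 12−4−8 = 0 → Ȟ^1 ≅ 0
degree 2: 4−0−4 = 0 → Ȟ^2 ≅ 0


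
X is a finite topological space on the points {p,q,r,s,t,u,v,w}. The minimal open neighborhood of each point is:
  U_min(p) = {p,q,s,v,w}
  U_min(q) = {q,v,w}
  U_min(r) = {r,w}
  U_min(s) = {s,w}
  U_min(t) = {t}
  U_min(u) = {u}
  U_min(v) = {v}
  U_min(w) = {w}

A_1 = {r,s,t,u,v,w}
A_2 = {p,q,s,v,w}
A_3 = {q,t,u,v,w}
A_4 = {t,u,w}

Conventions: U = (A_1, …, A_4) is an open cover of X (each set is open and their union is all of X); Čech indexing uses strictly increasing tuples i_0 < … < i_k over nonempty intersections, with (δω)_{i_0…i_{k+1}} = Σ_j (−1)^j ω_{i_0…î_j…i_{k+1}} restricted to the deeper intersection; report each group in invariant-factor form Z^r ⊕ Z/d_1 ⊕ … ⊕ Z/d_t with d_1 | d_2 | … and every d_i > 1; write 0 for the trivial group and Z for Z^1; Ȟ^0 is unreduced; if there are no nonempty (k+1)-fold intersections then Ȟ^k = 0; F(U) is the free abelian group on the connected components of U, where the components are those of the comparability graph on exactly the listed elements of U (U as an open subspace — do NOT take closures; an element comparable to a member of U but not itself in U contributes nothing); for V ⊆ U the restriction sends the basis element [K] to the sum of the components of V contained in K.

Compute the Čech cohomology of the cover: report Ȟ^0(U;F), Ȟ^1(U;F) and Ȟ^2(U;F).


nonempty overlaps:
  A12={s,v,w} A13={t,u,v,w} A14={t,u,w} A23={q,v,w} A24={w} A34={t,u,w}
  A123={v,w} A124={w} A134={t,u,w} A234={w}
  A1234={w}
components per intersection:
  A1: {r,s,w} {t} {u} {v}
  A2: {p,q,s,v,w}
  A3: {q,v,w} {t} {u}
  A4: {t} {u} {w}
  A12: {s,w} {v}
  A13: {t} {u} {v} {w}
  A14: {t} {u} {w}
  A23: {q,v,w}
  A24: {w}
  A34: {t} {u} {w}
  A123: {v} {w}
  A124: {w}
  A134: {t} {u} {w}
  A234: {w}
  A1234: {w}
C dims 11,14,7,1; δ0: rk 8, SNF 1^8; δ1: rk 6, SNF 1^6; δ2: rk 1, SNF 1^1
degree 0: 11−8−0 = 3 → Ȟ^0 ≅ Z^3
degree 1: 14−6−8 = 0 → Ȟ^1 ≅ 0
degree 2: 7−1−6 = 0 → Ȟ^2 ≅ 0

Ȟ^0(U;F) ≅ Z^3, Ȟ^1(U;F) ≅ 0, Ȟ^2(U;F) ≅ 0


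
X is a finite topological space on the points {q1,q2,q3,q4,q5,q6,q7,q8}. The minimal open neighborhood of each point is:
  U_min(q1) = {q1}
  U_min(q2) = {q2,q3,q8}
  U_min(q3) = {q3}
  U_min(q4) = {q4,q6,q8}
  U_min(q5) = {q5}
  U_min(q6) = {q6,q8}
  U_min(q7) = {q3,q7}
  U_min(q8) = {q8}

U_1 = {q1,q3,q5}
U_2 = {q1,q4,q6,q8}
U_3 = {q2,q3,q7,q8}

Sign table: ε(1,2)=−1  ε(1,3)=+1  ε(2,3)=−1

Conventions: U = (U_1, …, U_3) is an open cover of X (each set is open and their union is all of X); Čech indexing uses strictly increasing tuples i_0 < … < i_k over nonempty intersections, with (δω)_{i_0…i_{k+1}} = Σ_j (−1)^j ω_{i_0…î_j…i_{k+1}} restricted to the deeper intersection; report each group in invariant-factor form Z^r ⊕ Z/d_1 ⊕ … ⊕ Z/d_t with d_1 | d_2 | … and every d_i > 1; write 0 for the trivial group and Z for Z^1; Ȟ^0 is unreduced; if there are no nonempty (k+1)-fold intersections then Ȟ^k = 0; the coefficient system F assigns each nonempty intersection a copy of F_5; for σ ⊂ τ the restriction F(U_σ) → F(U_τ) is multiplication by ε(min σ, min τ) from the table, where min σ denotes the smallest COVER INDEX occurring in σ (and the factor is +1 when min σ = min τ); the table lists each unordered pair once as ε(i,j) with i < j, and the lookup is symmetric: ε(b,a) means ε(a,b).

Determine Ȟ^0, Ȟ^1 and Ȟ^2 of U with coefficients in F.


Ȟ^0(U;F) ≅ Z/5, Ȟ^1(U;F) ≅ Z/5 and Ȟ^2(U;F) ≅ 0

nerve of the cover:
  U12={q1} U13={q3} U23={q8}
C dims 3,3; δ0: rk_F5 2
Ȟ^0 = (3 − 2) − 0 = 1, so Ȟ^0 ≅ Z/5
Ȟ^1 = (3 − 0) − 2 = 1, so Ȟ^1 ≅ Z/5
Ȟ^2 = (0 − 0) − 0 = 0, so Ȟ^2 ≅ 0


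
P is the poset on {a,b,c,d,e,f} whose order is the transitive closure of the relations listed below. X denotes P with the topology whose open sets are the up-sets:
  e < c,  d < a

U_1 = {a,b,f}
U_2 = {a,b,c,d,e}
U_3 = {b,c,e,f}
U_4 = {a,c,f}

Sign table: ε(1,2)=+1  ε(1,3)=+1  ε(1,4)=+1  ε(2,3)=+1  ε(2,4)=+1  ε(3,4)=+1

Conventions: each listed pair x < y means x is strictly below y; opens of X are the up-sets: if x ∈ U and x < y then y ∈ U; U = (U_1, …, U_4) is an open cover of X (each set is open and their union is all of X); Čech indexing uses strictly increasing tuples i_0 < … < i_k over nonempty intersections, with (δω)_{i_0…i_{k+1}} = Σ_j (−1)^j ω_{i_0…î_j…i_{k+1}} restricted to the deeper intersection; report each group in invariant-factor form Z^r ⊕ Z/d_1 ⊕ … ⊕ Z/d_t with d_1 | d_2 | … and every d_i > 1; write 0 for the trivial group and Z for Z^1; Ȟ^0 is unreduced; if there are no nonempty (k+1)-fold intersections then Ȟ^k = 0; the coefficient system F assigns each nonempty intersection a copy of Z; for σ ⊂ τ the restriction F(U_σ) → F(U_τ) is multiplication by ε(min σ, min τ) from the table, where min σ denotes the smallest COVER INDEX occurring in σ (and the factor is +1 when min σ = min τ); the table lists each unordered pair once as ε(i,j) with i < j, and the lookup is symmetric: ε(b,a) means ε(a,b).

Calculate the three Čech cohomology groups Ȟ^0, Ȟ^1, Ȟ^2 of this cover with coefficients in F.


Ȟ^0 ≅ Z, Ȟ^1 ≅ 0, Ȟ^2 ≅ Z

intersection data:
  U12={a,b} U13={b,f} U14={a,f} U23={b,c,e} U24={a,c} U34={c,f}
  U123={b} U124={a} U134={f} U234={c}
C dims 4,6,4; δ0: rk 3, SNF 1^3; δ1: rk 3, SNF 1^3
Ȟ^0 = (4 − 3) − 0 = 1, so Ȟ^0 ≅ Z
Ȟ^1 = (6 − 3) − 3 = 0, so Ȟ^1 ≅ 0
Ȟ^2 = (4 − 0) − 3 = 1, so Ȟ^2 ≅ Z


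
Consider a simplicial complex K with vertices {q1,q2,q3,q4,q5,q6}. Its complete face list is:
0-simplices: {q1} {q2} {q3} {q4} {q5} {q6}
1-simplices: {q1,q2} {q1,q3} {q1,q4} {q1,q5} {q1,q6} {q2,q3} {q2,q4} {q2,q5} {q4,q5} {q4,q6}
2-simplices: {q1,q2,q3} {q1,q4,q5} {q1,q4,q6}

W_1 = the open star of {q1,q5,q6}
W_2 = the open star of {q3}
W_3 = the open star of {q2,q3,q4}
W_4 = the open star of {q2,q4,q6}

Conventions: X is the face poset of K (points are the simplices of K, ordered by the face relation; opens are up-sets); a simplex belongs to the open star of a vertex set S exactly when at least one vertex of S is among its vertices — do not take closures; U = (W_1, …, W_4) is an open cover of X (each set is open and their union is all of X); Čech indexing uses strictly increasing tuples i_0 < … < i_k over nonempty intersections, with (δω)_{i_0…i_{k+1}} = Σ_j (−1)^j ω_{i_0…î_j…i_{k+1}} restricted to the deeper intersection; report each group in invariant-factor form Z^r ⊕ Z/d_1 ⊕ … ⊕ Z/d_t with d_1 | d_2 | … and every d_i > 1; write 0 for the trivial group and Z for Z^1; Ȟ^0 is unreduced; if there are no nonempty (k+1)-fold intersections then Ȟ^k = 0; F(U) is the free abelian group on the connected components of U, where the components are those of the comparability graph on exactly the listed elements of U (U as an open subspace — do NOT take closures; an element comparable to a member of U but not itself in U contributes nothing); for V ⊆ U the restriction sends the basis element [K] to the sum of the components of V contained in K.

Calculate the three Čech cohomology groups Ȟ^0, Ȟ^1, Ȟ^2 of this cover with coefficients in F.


Ȟ^0(U;F) ≅ Z; Ȟ^1(U;F) ≅ Z^2; Ȟ^2(U;F) ≅ 0

cover nerve:
  W1={{q1},{q5},{q6},{q1,q2},{q1,q3},{q1,q4},{q1,q5},{q1,q6},{q2,q5},{q4,q5},{q4,q6},{q1,q2,q3},{q1,q4,q5},{q1,q4,q6}} W2={{q3},{q1,q3},{q2,q3},{q1,q2,q3}} W3={{q2},{q3},{q4},{q1,q2},{q1,q3},{q1,q4},{q2,q3},{q2,q4},{q2,q5},{q4,q5},{q4,q6},{q1,q2,q3},{q1,q4,q5},{q1,q4,q6}} W4={{q2},{q4},{q6},{q1,q2},{q1,q4},{q1,q6},{q2,q3},{q2,q4},{q2,q5},{q4,q5},{q4,q6},{q1,q2,q3},{q1,q4,q5},{q1,q4,q6}}
  W12={{q1,q3},{q1,q2,q3}} W13={{q1,q2},{q1,q3},{q1,q4},{q2,q5},{q4,q5},{q4,q6},{q1,q2,q3},{q1,q4,q5},{q1,q4,q6}} W14={{q6},{q1,q2},{q1,q4},{q1,q6},{q2,q5},{q4,q5},{q4,q6},{q1,q2,q3},{q1,q4,q5},{q1,q4,q6}} W23={{q3},{q1,q3},{q2,q3},{q1,q2,q3}} W24={{q2,q3},{q1,q2,q3}} W34={{q2},{q4},{q1,q2},{q1,q4},{q2,q3},{q2,q4},{q2,q5},{q4,q5},{q4,q6},{q1,q2,q3},{q1,q4,q5},{q1,q4,q6}}
  W123={{q1,q3},{q1,q2,q3}} W124={{q1,q2,q3}} W134={{q1,q2},{q1,q4},{q2,q5},{q4,q5},{q4,q6},{q1,q2,q3},{q1,q4,q5},{q1,q4,q6}} W234={{q2,q3},{q1,q2,q3}}
  W1234={{q1,q2,q3}}
components per intersection:
  W1: {{q1},{q5},{q6},{q1,q2},{q1,q3},{q1,q4},{q1,q5},{q1,q6},{q2,q5},{q4,q5},{q4,q6},{q1,q2,q3},{q1,q4,q5},{q1,q4,q6}}
  W2: {{q3},{q1,q3},{q2,q3},{q1,q2,q3}}
  W3: {{q2},{q3},{q4},{q1,q2},{q1,q3},{q1,q4},{q2,q3},{q2,q4},{q2,q5},{q4,q5},{q4,q6},{q1,q2,q3},{q1,q4,q5},{q1,q4,q6}}
  W4: {{q2},{q4},{q6},{q1,q2},{q1,q4},{q1,q6},{q2,q3},{q2,q4},{q2,q5},{q4,q5},{q4,q6},{q1,q2,q3},{q1,q4,q5},{q1,q4,q6}}
  W12: {{q1,q3},{q1,q2,q3}}
  W13: {{q1,q2},{q1,q3},{q1,q2,q3}} {{q1,q4},{q4,q5},{q4,q6},{q1,q4,q5},{q1,q4,q6}} {{q2,q5}}
  W14: {{q6},{q1,q4},{q1,q6},{q4,q5},{q4,q6},{q1,q4,q5},{q1,q4,q6}} {{q1,q2},{q1,q2,q3}} {{q2,q5}}
  W23: {{q3},{q1,q3},{q2,q3},{q1,q2,q3}}
  W24: {{q2,q3},{q1,q2,q3}}
  W34: {{q2},{q4},{q1,q2},{q1,q4},{q2,q3},{q2,q4},{q2,q5},{q4,q5},{q4,q6},{q1,q2,q3},{q1,q4,q5},{q1,q4,q6}}
  W123: {{q1,q3},{q1,q2,q3}}
  W124: {{q1,q2,q3}}
  W134: {{q1,q2},{q1,q2,q3}} {{q1,q4},{q4,q5},{q4,q6},{q1,q4,q5},{q1,q4,q6}} {{q2,q5}}
  W234: {{q2,q3},{q1,q2,q3}}
  W1234: {{q1,q2,q3}}
C dims 4,10,6,1; δ0: rk 3, SNF 1^3; δ1: rk 5, SNF 1^5; δ2: rk 1, SNF 1^1
Ȟ^0: (4−3)−0=1 ⇒ Z
Ȟ^1: (10−5)−3=2 ⇒ Z^2
Ȟ^2: (6−1)−5=0 ⇒ 0


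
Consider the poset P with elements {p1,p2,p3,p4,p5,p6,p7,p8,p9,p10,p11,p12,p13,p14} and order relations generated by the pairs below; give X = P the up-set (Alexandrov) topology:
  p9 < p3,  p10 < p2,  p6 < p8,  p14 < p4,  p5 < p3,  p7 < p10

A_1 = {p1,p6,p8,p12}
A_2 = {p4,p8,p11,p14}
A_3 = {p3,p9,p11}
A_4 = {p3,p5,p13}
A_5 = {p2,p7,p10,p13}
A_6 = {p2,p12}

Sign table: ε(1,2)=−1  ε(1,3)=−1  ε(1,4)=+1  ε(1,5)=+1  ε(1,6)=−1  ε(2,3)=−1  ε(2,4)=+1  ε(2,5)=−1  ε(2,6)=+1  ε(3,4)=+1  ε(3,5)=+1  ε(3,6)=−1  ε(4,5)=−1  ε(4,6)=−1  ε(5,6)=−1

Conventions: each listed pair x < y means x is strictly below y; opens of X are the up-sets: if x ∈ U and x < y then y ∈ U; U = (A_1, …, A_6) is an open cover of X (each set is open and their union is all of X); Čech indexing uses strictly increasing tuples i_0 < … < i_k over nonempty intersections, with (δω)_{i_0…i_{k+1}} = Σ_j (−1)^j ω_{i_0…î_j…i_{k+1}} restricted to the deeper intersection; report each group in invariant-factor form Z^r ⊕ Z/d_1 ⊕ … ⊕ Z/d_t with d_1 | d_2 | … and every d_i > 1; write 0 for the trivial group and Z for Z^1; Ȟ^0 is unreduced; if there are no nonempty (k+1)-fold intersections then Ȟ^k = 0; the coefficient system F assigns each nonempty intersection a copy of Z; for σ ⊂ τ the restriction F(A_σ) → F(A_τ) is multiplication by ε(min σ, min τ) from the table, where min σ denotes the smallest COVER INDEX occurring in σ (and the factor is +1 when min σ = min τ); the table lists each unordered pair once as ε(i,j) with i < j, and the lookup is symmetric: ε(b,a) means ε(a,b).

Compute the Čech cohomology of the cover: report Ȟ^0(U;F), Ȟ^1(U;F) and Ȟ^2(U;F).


intersection data:
  A12={p8} A16={p12} A23={p11} A34={p3} A45={p13} A56={p2}
C dims 6,6; δ0: rk 6, SNF 1^5·2
Ȟ^0 = (6 − 6) − 0 = 0, so Ȟ^0 ≅ 0
Ȟ^1 = (6 − 0) − 6 = 0 plus torsion [2], so Ȟ^1 ≅ Z/2
Ȟ^2 = (0 − 0) − 0 = 0, so Ȟ^2 ≅ 0

Ȟ^0(U;F) ≅ 0, Ȟ^1(U;F) ≅ Z/2, Ȟ^2(U;F) ≅ 0


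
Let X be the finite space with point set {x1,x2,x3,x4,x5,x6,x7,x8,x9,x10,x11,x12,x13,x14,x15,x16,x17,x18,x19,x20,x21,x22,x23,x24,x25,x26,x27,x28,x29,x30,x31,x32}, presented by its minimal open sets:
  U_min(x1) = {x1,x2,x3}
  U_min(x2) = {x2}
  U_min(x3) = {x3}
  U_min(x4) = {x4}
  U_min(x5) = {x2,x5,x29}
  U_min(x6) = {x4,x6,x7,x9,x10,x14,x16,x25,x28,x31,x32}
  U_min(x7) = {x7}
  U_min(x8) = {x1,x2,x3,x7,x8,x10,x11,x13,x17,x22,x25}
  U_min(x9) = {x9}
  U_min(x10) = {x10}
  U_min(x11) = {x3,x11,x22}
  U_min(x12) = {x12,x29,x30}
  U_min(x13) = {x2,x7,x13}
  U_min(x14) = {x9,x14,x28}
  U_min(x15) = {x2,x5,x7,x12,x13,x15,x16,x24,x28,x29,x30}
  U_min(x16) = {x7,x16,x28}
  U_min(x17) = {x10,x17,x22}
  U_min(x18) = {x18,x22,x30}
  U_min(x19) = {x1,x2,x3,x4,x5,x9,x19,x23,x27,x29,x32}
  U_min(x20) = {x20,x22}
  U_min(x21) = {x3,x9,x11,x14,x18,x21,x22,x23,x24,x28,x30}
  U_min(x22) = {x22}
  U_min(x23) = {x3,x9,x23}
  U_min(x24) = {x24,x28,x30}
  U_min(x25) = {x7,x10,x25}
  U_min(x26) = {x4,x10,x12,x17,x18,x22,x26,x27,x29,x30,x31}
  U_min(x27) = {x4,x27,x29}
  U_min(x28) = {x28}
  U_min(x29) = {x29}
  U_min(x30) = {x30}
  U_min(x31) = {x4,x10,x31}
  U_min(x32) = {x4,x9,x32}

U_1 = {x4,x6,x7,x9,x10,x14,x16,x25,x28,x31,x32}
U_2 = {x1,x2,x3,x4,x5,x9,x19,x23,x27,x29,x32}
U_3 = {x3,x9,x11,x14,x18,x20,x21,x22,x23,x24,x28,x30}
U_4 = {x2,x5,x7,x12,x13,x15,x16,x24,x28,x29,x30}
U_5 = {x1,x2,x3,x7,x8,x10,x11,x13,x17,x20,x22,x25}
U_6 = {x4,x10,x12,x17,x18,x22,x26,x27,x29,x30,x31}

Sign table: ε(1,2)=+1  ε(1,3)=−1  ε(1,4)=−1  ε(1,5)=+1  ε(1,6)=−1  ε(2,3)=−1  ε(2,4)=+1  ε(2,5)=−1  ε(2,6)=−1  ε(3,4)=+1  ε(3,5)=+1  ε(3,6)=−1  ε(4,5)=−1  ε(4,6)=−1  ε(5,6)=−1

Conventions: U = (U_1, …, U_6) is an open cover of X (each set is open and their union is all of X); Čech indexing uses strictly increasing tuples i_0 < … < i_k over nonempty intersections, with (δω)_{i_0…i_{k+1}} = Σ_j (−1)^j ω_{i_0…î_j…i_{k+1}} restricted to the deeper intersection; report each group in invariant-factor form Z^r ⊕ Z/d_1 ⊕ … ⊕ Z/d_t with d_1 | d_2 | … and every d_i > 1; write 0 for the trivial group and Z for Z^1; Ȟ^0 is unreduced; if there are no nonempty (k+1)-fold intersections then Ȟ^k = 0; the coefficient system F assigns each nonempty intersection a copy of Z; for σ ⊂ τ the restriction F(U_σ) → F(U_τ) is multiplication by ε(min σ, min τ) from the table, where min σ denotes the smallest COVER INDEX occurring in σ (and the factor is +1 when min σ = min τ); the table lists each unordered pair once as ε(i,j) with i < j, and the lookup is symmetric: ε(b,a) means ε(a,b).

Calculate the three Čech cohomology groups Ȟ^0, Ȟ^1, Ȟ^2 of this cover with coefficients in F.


nerve simplices:
  U12={x4,x9,x32} U13={x9,x14,x28} U14={x7,x16,x28} U15={x7,x10,x25} U16={x4,x10,x31} U23={x3,x9,x23} U24={x2,x5,x29} U25={x1,x2,x3} U26={x4,x27,x29} U34={x24,x28,x30} U35={x3,x11,x20,x22} U36={x18,x22,x30} U45={x2,x7,x13} U46={x12,x29,x30} U56={x10,x17,x22}
  U123={x9} U126={x4} U134={x28} U145={x7} U156={x10} U235={x3} U245={x2} U246={x29} U346={x30} U356={x22}
C dims 6,15,10; δ0: rk 6, SNF 1^5·2; δ1: rk 9, SNF 1^9
degree 0: 6−6−0 = 0 → Ȟ^0 ≅ 0
degree 1: 15−9−6 = 0 plus torsion [2] → Ȟ^1 ≅ Z/2
degree 2: 10−0−9 = 1 → Ȟ^2 ≅ Z

Ȟ^0 ≅ 0,  Ȟ^1 ≅ Z/2,  Ȟ^2 ≅ Z


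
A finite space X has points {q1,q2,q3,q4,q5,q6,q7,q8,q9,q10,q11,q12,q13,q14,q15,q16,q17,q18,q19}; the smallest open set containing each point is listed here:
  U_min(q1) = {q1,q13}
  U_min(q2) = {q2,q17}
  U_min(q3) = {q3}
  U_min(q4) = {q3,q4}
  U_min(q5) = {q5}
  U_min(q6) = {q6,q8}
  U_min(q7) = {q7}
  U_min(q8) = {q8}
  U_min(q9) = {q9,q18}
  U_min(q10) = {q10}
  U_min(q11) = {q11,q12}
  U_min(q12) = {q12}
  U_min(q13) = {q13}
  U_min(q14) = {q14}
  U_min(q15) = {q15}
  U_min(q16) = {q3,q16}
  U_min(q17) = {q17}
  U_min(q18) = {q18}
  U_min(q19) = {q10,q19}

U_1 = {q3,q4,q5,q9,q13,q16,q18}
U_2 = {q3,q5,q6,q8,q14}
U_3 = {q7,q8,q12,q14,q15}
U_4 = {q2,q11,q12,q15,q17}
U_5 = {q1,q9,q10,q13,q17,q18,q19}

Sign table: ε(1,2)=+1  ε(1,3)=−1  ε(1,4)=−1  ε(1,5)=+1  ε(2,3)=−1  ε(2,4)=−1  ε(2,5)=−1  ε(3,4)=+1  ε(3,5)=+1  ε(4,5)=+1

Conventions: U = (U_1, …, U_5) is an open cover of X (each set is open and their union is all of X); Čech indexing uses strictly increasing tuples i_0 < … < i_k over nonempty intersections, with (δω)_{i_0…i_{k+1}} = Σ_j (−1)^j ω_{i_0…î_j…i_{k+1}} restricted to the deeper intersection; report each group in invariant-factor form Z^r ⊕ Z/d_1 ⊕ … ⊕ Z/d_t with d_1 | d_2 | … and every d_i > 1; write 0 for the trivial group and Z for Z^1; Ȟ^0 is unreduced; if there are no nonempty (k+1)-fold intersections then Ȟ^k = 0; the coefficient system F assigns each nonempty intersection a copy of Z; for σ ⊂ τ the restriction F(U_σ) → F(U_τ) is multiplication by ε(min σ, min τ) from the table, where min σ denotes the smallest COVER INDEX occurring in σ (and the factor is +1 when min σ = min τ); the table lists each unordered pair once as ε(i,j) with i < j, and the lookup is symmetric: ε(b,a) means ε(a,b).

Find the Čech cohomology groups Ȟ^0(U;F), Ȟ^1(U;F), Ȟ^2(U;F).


nerve simplices:
  U12={q3,q5} U15={q9,q13,q18} U23={q8,q14} U34={q12,q15} U45={q17}
C dims 5,5; δ0: rk 5, SNF 1^4·2
degree 0: 5−5−0 = 0 → Ȟ^0 ≅ 0
degree 1: 5−0−5 = 0 plus torsion [2] → Ȟ^1 ≅ Z/2
degree 2: 0−0−0 = 0 → Ȟ^2 ≅ 0

Ȟ^0 ≅ 0, Ȟ^1 ≅ Z/2, Ȟ^2 ≅ 0


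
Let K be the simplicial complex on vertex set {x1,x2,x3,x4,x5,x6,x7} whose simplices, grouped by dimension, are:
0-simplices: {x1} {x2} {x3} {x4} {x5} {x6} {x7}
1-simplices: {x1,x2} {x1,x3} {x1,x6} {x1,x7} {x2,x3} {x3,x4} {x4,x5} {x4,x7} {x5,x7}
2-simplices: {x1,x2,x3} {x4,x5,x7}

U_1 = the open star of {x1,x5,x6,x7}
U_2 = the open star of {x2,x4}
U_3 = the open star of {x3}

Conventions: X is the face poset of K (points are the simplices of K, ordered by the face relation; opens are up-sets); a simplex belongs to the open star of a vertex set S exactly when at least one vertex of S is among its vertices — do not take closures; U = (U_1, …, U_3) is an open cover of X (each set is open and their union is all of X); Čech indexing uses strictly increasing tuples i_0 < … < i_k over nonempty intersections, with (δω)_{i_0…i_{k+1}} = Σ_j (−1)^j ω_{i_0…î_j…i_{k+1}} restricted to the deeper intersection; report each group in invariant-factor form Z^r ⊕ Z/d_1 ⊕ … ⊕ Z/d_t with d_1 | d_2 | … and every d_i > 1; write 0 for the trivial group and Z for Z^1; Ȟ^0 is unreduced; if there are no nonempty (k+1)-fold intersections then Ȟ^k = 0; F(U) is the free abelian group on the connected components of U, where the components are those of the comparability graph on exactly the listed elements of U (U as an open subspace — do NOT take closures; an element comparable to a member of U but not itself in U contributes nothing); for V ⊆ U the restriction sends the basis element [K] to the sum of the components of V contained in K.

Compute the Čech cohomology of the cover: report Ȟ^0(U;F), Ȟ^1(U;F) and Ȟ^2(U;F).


Ȟ^0(U;F) ≅ Z; Ȟ^1(U;F) ≅ Z; Ȟ^2(U;F) ≅ 0

cover nerve:
  U1={{x1},{x5},{x6},{x7},{x1,x2},{x1,x3},{x1,x6},{x1,x7},{x4,x5},{x4,x7},{x5,x7},{x1,x2,x3},{x4,x5,x7}} U2={{x2},{x4},{x1,x2},{x2,x3},{x3,x4},{x4,x5},{x4,x7},{x1,x2,x3},{x4,x5,x7}} U3={{x3},{x1,x3},{x2,x3},{x3,x4},{x1,x2,x3}}
  U12={{x1,x2},{x4,x5},{x4,x7},{x1,x2,x3},{x4,x5,x7}} U13={{x1,x3},{x1,x2,x3}} U23={{x2,x3},{x3,x4},{x1,x2,x3}}
  U123={{x1,x2,x3}}
components per intersection:
  U1: {{x1},{x5},{x6},{x7},{x1,x2},{x1,x3},{x1,x6},{x1,x7},{x4,x5},{x4,x7},{x5,x7},{x1,x2,x3},{x4,x5,x7}}
  U2: {{x2},{x1,x2},{x2,x3},{x1,x2,x3}} {{x4},{x3,x4},{x4,x5},{x4,x7},{x4,x5,x7}}
  U3: {{x3},{x1,x3},{x2,x3},{x3,x4},{x1,x2,x3}}
  U12: {{x1,x2},{x1,x2,x3}} {{x4,x5},{x4,x7},{x4,x5,x7}}
  U13: {{x1,x3},{x1,x2,x3}}
  U23: {{x2,x3},{x1,x2,x3}} {{x3,x4}}
  U123: {{x1,x2,x3}}
C dims 4,5,1; δ0: rk 3, SNF 1^3; δ1: rk 1, SNF 1^1
Ȟ^0: (4−3)−0=1 ⇒ Z
Ȟ^1: (5−1)−3=1 ⇒ Z
Ȟ^2: (1−0)−1=0 ⇒ 0


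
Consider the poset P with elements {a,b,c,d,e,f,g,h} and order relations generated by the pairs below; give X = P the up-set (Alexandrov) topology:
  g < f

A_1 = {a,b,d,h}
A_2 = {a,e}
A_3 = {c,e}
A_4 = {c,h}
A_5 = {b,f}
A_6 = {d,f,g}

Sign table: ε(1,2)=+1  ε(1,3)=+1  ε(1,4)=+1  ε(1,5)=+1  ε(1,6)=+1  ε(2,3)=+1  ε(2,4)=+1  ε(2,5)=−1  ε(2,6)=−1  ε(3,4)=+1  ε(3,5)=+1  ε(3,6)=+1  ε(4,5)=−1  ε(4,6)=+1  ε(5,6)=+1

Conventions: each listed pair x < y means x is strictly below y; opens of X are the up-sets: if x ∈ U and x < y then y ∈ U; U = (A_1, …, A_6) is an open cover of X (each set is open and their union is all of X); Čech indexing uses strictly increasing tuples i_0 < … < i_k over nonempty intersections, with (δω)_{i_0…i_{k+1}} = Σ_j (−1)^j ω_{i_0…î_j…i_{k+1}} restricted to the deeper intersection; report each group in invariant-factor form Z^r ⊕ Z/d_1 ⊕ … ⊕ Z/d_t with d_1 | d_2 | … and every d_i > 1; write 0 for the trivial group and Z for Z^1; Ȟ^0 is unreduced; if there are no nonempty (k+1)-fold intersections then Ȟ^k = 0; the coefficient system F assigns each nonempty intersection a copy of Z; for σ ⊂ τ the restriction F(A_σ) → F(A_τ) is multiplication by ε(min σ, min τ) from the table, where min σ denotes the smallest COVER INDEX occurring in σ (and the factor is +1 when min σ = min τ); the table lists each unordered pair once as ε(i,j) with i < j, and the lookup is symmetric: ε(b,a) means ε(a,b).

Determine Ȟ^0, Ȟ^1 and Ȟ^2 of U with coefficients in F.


cover nerve:
  A12={a} A14={h} A15={b} A16={d} A23={e} A34={c} A56={f}
C dims 6,7; δ0: rk 5, SNF 1^5
Ȟ^0: (6−5)−0=1 ⇒ Z
Ȟ^1: (7−0)−5=2 ⇒ Z^2
Ȟ^2: (0−0)−0=0 ⇒ 0

Ȟ^0 = Z,  Ȟ^1 = Z^2,  Ȟ^2 = 0


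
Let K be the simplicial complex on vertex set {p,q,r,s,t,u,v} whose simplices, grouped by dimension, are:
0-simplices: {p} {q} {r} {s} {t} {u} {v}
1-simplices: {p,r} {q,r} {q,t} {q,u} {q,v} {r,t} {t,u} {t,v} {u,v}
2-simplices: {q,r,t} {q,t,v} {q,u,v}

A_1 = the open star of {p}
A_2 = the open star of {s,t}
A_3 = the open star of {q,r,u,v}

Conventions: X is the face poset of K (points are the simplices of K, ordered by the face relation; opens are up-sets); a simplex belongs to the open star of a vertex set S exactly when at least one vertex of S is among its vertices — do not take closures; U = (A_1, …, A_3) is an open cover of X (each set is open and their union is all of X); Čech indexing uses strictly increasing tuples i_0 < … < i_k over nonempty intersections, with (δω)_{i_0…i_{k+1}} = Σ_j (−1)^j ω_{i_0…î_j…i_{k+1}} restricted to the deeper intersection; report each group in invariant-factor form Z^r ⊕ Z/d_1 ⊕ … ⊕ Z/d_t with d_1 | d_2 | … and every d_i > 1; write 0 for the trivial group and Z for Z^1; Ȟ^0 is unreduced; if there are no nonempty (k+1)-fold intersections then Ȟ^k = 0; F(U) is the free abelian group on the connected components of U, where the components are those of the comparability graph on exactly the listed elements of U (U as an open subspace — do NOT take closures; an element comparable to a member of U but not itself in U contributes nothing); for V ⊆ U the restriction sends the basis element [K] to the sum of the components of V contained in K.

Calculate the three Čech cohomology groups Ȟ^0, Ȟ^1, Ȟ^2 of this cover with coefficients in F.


intersection data:
  A1={{p},{p,r}} A2={{s},{t},{q,t},{r,t},{t,u},{t,v},{q,r,t},{q,t,v}} A3={{q},{r},{u},{v},{p,r},{q,r},{q,t},{q,u},{q,v},{r,t},{t,u},{t,v},{u,v},{q,r,t},{q,t,v},{q,u,v}}
  A13={{p,r}} A23={{q,t},{r,t},{t,u},{t,v},{q,r,t},{q,t,v}}
components per intersection:
  A1: {{p},{p,r}}
  A2: {{s}} {{t},{q,t},{r,t},{t,u},{t,v},{q,r,t},{q,t,v}}
  A3: {{q},{r},{u},{v},{p,r},{q,r},{q,t},{q,u},{q,v},{r,t},{t,u},{t,v},{u,v},{q,r,t},{q,t,v},{q,u,v}}
  A13: {{p,r}}
  A23: {{q,t},{r,t},{t,v},{q,r,t},{q,t,v}} {{t,u}}
C dims 4,3; δ0: rk 2, SNF 1^2
Ȟ^0 = (4 − 2) − 0 = 2, so Ȟ^0 ≅ Z^2
Ȟ^1 = (3 − 0) − 2 = 1, so Ȟ^1 ≅ Z
Ȟ^2 = (0 − 0) − 0 = 0, so Ȟ^2 ≅ 0

Ȟ^0(U;F) ≅ Z^2, Ȟ^1(U;F) ≅ Z, Ȟ^2(U;F) ≅ 0


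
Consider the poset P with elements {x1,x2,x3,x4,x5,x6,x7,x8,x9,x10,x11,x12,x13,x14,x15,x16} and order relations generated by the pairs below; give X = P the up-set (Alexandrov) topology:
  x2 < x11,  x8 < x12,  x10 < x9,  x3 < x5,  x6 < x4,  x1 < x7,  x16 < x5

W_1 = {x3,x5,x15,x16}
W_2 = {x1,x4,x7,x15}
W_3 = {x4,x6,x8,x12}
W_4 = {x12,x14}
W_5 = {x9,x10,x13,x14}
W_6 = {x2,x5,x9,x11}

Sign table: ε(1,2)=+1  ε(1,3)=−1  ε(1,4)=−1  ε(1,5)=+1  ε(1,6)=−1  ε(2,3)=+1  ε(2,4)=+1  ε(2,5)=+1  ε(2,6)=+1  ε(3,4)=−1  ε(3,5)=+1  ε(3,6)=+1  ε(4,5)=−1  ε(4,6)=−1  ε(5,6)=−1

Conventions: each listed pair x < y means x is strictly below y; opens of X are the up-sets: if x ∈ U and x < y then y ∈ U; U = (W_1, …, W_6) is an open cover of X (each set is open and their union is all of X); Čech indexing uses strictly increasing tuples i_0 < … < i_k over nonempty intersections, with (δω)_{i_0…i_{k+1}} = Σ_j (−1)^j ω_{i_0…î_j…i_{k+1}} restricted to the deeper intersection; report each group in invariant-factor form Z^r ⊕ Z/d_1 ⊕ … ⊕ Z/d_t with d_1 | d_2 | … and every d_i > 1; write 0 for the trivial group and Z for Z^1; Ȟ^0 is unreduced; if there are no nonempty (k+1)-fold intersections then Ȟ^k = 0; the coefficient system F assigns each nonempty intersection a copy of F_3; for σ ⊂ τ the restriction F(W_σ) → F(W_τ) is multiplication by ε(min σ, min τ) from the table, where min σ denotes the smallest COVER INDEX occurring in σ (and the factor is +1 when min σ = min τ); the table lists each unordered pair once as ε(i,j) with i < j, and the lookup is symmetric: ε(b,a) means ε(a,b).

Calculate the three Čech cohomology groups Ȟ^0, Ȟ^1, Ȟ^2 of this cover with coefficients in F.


intersection data:
  W12={x15} W16={x5} W23={x4} W34={x12} W45={x14} W56={x9}
C dims 6,6; δ0: rk_F3 5
Ȟ^0 = (6 − 5) − 0 = 1, so Ȟ^0 ≅ Z/3
Ȟ^1 = (6 − 0) − 5 = 1, so Ȟ^1 ≅ Z/3
Ȟ^2 = (0 − 0) − 0 = 0, so Ȟ^2 ≅ 0

Ȟ^0(U;F) ≅ Z/3,  Ȟ^1(U;F) ≅ Z/3,  Ȟ^2(U;F) ≅ 0


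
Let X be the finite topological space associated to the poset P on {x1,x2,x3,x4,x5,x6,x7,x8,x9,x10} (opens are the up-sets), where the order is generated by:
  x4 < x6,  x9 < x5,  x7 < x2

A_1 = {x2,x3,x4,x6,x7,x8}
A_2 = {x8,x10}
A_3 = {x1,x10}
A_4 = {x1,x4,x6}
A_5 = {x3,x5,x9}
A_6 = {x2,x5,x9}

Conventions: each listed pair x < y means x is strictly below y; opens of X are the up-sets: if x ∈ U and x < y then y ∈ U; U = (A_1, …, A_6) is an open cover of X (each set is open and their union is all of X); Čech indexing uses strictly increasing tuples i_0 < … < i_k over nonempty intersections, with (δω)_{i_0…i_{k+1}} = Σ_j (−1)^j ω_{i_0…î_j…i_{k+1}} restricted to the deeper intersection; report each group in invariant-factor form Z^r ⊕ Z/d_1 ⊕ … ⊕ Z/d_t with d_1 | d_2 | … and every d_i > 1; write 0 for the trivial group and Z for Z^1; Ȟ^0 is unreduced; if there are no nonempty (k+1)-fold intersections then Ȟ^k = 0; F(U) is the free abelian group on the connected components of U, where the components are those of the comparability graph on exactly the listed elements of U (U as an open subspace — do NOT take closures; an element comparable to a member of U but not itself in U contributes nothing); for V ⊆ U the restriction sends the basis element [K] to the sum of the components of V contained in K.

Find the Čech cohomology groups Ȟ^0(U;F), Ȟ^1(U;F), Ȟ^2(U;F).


cover nerve:
  A12={x8} A14={x4,x6} A15={x3} A16={x2} A23={x10} A34={x1} A56={x5,x9}
components per intersection:
  A1: {x2,x7} {x3} {x4,x6} {x8}
  A2: {x8} {x10}
  A3: {x1} {x10}
  A4: {x1} {x4,x6}
  A5: {x3} {x5,x9}
  A6: {x2} {x5,x9}
  A12: {x8}
  A14: {x4,x6}
  A15: {x3}
  A16: {x2}
  A23: {x10}
  A34: {x1}
  A56: {x5,x9}
C dims 14,7; δ0: rk 7, SNF 1^7
Ȟ^0: (14−7)−0=7 ⇒ Z^7
Ȟ^1: (7−0)−7=0 ⇒ 0
Ȟ^2: (0−0)−0=0 ⇒ 0

Ȟ^0 ≅ Z^7, Ȟ^1 ≅ 0, Ȟ^2 ≅ 0


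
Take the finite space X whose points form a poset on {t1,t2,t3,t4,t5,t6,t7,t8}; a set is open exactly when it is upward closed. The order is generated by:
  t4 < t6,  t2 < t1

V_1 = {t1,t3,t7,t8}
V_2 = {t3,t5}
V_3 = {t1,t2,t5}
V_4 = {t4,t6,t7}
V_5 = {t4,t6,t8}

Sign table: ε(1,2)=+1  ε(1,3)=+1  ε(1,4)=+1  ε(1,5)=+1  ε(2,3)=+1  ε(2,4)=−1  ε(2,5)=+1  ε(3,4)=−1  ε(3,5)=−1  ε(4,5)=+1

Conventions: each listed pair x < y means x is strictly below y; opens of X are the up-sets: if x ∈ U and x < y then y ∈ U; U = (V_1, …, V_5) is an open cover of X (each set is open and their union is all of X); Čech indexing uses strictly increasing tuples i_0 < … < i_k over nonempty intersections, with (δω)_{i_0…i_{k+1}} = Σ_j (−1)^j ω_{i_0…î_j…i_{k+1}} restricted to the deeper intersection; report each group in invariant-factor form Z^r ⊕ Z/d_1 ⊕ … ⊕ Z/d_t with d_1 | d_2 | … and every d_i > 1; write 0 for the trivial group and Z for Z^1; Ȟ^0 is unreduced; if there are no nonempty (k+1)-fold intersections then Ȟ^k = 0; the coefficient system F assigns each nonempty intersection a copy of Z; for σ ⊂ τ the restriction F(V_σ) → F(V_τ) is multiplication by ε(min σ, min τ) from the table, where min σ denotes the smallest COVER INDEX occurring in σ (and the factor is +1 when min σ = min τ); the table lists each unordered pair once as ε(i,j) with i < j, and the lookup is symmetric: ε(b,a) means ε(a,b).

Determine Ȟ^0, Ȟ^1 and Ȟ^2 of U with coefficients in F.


Ȟ^0 = Z; Ȟ^1 = Z^2; Ȟ^2 = 0

nerve of the cover:
  V12={t3} V13={t1} V14={t7} V15={t8} V23={t5} V45={t4,t6}
C dims 5,6; δ0: rk 4, SNF 1^4
Ȟ^0 = (5 − 4) − 0 = 1, so Ȟ^0 ≅ Z
Ȟ^1 = (6 − 0) − 4 = 2, so Ȟ^1 ≅ Z^2
Ȟ^2 = (0 − 0) − 0 = 0, so Ȟ^2 ≅ 0


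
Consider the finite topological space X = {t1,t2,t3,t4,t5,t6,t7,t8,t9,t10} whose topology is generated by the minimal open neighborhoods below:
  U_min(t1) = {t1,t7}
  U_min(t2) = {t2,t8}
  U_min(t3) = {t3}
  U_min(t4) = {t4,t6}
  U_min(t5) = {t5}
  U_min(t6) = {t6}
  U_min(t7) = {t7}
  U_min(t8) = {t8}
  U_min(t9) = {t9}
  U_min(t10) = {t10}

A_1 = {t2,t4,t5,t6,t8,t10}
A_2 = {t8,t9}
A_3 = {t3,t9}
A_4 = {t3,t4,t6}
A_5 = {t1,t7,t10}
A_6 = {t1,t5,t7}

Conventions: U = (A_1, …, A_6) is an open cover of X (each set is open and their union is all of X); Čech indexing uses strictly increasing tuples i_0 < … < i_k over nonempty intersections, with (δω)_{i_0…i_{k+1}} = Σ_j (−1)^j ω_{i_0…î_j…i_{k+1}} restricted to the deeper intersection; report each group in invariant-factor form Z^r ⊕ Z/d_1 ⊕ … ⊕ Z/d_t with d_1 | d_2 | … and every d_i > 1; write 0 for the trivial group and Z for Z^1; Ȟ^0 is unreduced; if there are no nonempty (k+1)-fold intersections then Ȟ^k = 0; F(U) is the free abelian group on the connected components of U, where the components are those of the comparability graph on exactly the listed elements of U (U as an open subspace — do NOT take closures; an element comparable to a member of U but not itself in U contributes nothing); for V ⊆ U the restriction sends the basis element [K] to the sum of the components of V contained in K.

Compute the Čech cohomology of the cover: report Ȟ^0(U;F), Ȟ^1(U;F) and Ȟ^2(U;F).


Ȟ^0 ≅ Z^7; Ȟ^1 ≅ 0; Ȟ^2 ≅ 0

nerve simplices:
  A12={t8} A14={t4,t6} A15={t10} A16={t5} A23={t9} A34={t3} A56={t1,t7}
components per intersection:
  A1: {t2,t8} {t4,t6} {t5} {t10}
  A2: {t8} {t9}
  A3: {t3} {t9}
  A4: {t3} {t4,t6}
  A5: {t1,t7} {t10}
  A6: {t1,t7} {t5}
  A12: {t8}
  A14: {t4,t6}
  A15: {t10}
  A16: {t5}
  A23: {t9}
  A34: {t3}
  A56: {t1,t7}
C dims 14,7; δ0: rk 7, SNF 1^7
degree 0: 14−7−0 = 7 → Ȟ^0 ≅ Z^7
degree 1: 7−0−7 = 0 → Ȟ^1 ≅ 0
degree 2: 0−0−0 = 0 → Ȟ^2 ≅ 0


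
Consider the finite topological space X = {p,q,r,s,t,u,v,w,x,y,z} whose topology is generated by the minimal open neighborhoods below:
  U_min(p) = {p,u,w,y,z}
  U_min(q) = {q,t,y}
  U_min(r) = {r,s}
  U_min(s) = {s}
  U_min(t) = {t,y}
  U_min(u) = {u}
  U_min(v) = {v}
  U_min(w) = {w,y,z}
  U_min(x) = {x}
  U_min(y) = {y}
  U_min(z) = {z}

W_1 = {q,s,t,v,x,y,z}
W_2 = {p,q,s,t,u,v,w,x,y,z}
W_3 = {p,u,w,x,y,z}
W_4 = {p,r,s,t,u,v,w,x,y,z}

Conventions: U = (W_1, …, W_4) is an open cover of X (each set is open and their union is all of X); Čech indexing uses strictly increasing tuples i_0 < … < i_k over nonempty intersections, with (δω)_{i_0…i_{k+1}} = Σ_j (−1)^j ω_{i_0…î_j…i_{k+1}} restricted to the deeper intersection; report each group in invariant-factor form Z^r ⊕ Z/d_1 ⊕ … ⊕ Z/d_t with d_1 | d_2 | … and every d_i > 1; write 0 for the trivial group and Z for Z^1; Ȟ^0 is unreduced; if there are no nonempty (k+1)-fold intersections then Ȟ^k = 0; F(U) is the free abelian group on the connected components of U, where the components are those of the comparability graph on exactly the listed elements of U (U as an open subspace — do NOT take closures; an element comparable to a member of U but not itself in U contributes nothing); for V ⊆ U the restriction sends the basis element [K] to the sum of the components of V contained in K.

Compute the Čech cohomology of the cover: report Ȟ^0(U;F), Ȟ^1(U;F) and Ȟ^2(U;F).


intersection data:
  W12={q,s,t,v,x,y,z} W13={x,y,z} W14={s,t,v,x,y,z} W23={p,u,w,x,y,z} W24={p,s,t,u,v,w,x,y,z} W34={p,u,w,x,y,z}
  W123={x,y,z} W124={s,t,v,x,y,z} W134={x,y,z} W234={p,u,w,x,y,z}
  W1234={x,y,z}
components per intersection:
  W1: {q,t,y} {s} {v} {x} {z}
  W2: {p,q,t,u,w,y,z} {s} {v} {x}
  W3: {p,u,w,y,z} {x}
  W4: {p,t,u,w,y,z} {r,s} {v} {x}
  W12: {q,t,y} {s} {v} {x} {z}
  W13: {x} {y} {z}
  W14: {s} {t,y} {v} {x} {z}
  W23: {p,u,w,y,z} {x}
  W24: {p,t,u,w,y,z} {s} {v} {x}
  W34: {p,u,w,y,z} {x}
  W123: {x} {y} {z}
  W124: {s} {t,y} {v} {x} {z}
  W134: {x} {y} {z}
  W234: {p,u,w,y,z} {x}
  W1234: {x} {y} {z}
C dims 15,21,13,3; δ0: rk 11, SNF 1^11; δ1: rk 10, SNF 1^10; δ2: rk 3, SNF 1^3
Ȟ^0 = (15 − 11) − 0 = 4, so Ȟ^0 ≅ Z^4
Ȟ^1 = (21 − 10) − 11 = 0, so Ȟ^1 ≅ 0
Ȟ^2 = (13 − 3) − 10 = 0, so Ȟ^2 ≅ 0

Ȟ^0(U;F) ≅ Z^4; Ȟ^1(U;F) ≅ 0; Ȟ^2(U;F) ≅ 0
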